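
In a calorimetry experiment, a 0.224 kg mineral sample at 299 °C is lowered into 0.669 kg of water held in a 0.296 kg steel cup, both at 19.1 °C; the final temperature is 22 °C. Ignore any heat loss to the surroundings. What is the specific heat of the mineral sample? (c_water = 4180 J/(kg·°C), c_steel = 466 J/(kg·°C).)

c ≈ 137 J/(kg·°C)

Taking heat into each body as positive, Σ m c ΔT = 0:
0.224×c×(22 − 299) + 0.669×4180×(22 − 19.1) + 0.296×466×(22 − 19.1) = 0
-62.05 c = -8509.6
c = -8509.6/-62.05 ≈ 137.1 J/(kg·°C)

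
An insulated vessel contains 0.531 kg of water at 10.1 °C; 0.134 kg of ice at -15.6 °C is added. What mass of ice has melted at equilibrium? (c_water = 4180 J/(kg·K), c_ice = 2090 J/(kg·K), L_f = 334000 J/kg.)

m_melted ≈ 0.054 kg

Heat available from the water dropping to 0 °C: 0.531×4180×10.1 = 22418 J.
Warming the ice to 0 °C takes 0.134×2090×15.6 = 4368.9 J, leaving 18049 J for melting.
Fully melting the ice requires m_ice L_f = 0.134×334000 = 44756 J.
Since 18049 < 44756 J, not all the ice melts; equilibrium is at 0 °C.
m_melt = 18049 / L_f = 0.05404 kg.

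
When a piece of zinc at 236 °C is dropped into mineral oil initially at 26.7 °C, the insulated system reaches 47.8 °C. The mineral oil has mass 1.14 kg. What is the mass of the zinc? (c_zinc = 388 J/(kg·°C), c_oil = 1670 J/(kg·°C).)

|Q_zinc| = |Q_oil|:
m×388×(236 − 47.8) = 1.14×1670×(47.8 − 26.7)
73022 m = 40170  ⇒  m ≈ 0.5501 kg

m ≈ 0.55 kg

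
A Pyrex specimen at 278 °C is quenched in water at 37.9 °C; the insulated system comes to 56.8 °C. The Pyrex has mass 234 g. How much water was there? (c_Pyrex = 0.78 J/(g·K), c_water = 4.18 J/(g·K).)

|Q_Pyrex| = |Q_water|:
234×0.78×(278 − 56.8) = m×4.18×(56.8 − 37.9)
79 m = 40373  ⇒  m ≈ 511 g

m ≈ 511 g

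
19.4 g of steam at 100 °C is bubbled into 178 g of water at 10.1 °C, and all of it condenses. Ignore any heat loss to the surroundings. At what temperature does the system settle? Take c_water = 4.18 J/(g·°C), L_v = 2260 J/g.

T_f ≈ 72.1 °C

Setting the total heat transfer to zero:
steam→water at 100 °C releases m L_v = 19.4·2260 = 43844
  condensate cools 100→T: 19.4·4.18·(T − 100) = 81.09(T − 100)
  original water: 744.04(T − 10.1)
825.13 T = 43844 + 8109.2 + 7514.8 = 59468
T ≈ 72.07 °C (< 100 °C, so full condensation is consistent).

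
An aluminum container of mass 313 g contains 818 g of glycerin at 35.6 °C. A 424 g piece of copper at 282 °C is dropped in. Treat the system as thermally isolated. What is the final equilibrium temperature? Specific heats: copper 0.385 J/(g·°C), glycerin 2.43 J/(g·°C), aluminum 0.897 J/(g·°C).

Heat gained plus heat lost sum to zero:
424·0.385·(T − 282) + 818·2.43·(T − 35.6) + 313·0.897·(T − 35.6) = 0
163.24(T − 282) + 1987.7(T − 35.6) + 280.76(T − 35.6) = 0
(163.24 + 1987.7 + 280.76) T = 163.24·282 + 1987.7·35.6 + 280.76·35.6
T ≈ 52.14 °C

T_f ≈ 52.1 °C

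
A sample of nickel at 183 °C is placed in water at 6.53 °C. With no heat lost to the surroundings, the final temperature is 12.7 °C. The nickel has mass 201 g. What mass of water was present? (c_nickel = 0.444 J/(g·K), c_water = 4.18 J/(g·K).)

Setting the total heat transfer to zero:
201×0.444×(12.7 − 183) + m×4.18×(12.7 − 6.53) = 0
25.79 m = 15198
m = 15198/25.79 ≈ 589.3 g

m ≈ 589 g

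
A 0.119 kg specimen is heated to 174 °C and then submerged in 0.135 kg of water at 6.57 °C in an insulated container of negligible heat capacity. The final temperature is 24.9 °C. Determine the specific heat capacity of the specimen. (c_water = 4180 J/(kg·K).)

m_s c (T_s − T_f) = m_water c_water (T_f − T_0):
0.119·c·(174 − 24.9) = 0.135·4180·(24.9 − 6.57)
17.74 c = 10344  ⇒  c ≈ 583 J/(kg·K)

c ≈ 583 J/(kg·K)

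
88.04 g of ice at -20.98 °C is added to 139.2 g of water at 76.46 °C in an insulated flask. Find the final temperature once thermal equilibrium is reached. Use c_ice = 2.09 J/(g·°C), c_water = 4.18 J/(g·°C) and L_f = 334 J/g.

T_f ≈ 11.8 °C

Energy conservation, ΣQ = 0:
warm ice to 0 °C: 88.04×2.09×(0 − (-20.98)) = 3860.4; latent heat to melt: 88.04×334 = 29405; meltwater 0→T: 88.04×4.18×T = 368.01 T; water cools: 139.2×4.18×(T − 76.46) = 581.86(T − 76.46)
949.86 T = 44489 − 33266 = 11223
T ≈ 11.82 °C — above 0 °C, consistent with complete melting.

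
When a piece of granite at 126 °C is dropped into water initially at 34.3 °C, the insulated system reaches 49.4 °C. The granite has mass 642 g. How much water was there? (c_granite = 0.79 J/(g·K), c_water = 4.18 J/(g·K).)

m ≈ 616 g

Heat gained plus heat lost sum to zero:
642·0.79·(49.4 − 126) + m·4.18·(49.4 − 34.3) = 0
63.12 m = 38850
m = 38850/63.12 ≈ 615.5 g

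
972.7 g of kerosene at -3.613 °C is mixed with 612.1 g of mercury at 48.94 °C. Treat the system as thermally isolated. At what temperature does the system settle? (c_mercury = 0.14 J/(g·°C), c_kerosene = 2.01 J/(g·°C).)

Taking heat into each body as positive, Σ m c ΔT = 0:
612.1×0.14×(T − 48.94) + 972.7×2.01×(T − (-3.613)) = 0
2040.8 T = -2870
T = -2870/2040.8 ≈ -1.41 °C

T_f ≈ -1.4 °C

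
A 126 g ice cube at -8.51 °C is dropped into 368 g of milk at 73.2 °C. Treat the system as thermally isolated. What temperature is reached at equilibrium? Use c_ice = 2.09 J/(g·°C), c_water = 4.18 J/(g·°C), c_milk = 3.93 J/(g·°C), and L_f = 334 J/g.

Taking heat into each body as positive, Σ m c ΔT = 0:
warm ice to 0 °C: 126·2.09·(0 − (-8.51)) = 2241; latent heat to melt: 126·334 = 42084; warm the meltwater: 526.68 T; milk: 1446.2(T − 73.2)
1972.9 T = 105865 − 44325 = 61540
T ≈ 31.19 °C. Since T > 0 °C, the all-ice-melts assumption holds.

T_f ≈ 31.2 °C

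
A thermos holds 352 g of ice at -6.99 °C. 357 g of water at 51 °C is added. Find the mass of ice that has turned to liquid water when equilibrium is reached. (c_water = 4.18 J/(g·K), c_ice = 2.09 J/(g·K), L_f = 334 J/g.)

m_melted ≈ 212 g

Cooling the water to 0 °C releases 357×4.18×51 = 76105 J.
Warming the ice to 0 °C takes 352×2.09×6.99 = 5142.4 J, leaving 70963 J for melting.
Fully melting the ice requires m_ice L_f = 352×334 = 117568 J.
70963 J < 117568 J, so only part of the ice melts and the system sits at 0 °C.
m_melted×334 = 70963  ⇒  m_melted ≈ 212.5 g.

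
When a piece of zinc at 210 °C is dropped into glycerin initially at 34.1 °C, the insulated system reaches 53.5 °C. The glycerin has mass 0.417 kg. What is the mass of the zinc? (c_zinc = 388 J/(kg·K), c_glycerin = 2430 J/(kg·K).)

Heat lost by the zinc = heat gained by the glycerin:
m×388×(210 − 53.5) = 0.417×2430×(53.5 − 34.1)
60722 m = 19658  ⇒  m ≈ 0.3237 kg

m ≈ 0.324 kg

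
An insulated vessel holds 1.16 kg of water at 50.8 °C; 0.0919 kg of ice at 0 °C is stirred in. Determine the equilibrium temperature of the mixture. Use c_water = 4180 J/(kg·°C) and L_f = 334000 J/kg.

Sum of m c ΔT and latent-heat terms is zero:
melt ice: 0.0919×334000 = 30695
  meltwater 0→T: 0.0919×4180×T = 384.14 T
  water: 4848.8(T − 50.8)
5232.9 T = 246319 − 30695 = 215624
T ≈ 41.21 °C — above 0 °C, consistent with complete melting.

T_f ≈ 41.2 °C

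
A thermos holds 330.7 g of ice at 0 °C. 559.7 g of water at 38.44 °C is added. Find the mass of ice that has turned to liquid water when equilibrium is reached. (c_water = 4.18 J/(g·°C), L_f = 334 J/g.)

m_melted ≈ 269 g

Cooling the water to 0 °C releases 559.7×4.18×38.44 = 89932 J.
Fully melting the ice requires m_ice L_f = 330.7×334 = 110454 J.
Since 89932 < 110454 J, not all the ice melts; equilibrium is at 0 °C.
Mass melted = 89932/334 ≈ 269.3 g.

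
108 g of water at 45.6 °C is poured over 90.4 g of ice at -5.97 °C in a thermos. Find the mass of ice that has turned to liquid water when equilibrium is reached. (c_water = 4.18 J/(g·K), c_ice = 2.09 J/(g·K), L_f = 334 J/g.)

m_melted ≈ 58.3 g

Water can give up m c ΔT = 108·4.18·45.6 = 20586 J before reaching 0 °C.
Of that, 90.4·2.09·5.97 = 1127.9 J goes to bring the ice to 0 °C, leaving 19458 J.
To melt every bit of ice: 90.4·334 = 30194 J.
Since 19458 < 30194 J, not all the ice melts; equilibrium is at 0 °C.
Mass melted = 19458/334 ≈ 58.26 g.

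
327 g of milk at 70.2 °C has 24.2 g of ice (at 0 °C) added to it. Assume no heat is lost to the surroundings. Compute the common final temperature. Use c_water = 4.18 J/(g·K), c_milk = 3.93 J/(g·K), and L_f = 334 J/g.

T_f ≈ 59.2 °C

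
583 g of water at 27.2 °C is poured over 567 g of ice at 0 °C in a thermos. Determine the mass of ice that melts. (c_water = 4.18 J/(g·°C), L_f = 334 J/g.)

Heat available from the water dropping to 0 °C: 583·4.18·27.2 = 66285 J.
Fully melting the ice requires m_ice L_f = 567·334 = 189378 J.
That's not enough to melt it all — equilibrium is at 0 °C with ice remaining.
m_melt = 66285 / L_f = 198.5 g.

m_melted ≈ 198 g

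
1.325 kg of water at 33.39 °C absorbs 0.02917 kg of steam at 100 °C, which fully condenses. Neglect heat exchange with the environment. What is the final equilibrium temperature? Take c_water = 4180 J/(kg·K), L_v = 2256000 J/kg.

T_f ≈ 46.5 °C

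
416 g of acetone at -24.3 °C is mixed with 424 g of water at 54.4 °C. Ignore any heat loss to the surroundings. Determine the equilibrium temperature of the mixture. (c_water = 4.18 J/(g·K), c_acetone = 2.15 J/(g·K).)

|Q_water| = |Q_acetone|:
424·4.18·(54.4 − T) = 416·2.15·(T − (-24.3))
1772.3(54.4 − T) = 894.4(T − (-24.3))
2666.7 T = 74680  ⇒  T ≈ 28.00 °C

T_f ≈ 28.0 °C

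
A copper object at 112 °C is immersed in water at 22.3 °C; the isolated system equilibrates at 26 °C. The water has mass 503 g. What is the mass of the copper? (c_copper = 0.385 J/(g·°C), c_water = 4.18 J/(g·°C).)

m ≈ 235 g

Setting the total heat transfer to zero:
m×0.385×(26 − 112) + 503×4.18×(26 − 22.3) = 0
-33.11 m = -7779.4
m = -7779.4/-33.11 ≈ 235 g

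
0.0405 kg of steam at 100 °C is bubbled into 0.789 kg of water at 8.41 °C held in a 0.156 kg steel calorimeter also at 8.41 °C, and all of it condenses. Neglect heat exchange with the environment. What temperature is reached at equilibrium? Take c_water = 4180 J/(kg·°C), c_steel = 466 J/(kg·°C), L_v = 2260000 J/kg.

T_f ≈ 38.6 °C

Energy balance with sensible and latent terms:
steam→water at 100 °C releases m L_v = 0.0405·2260000 = 91530; condensate cools 100→T: 0.0405·4180·(T − 100) = 169.29(T − 100); original water: 3298(T − 8.41); steel cup: 0.156·466·(T − 8.41) = 72.7(T − 8.41)
3540 T = 91530 + 16929 + 28348 = 136807
T ≈ 38.65 °C (< 100 °C, so full condensation is consistent).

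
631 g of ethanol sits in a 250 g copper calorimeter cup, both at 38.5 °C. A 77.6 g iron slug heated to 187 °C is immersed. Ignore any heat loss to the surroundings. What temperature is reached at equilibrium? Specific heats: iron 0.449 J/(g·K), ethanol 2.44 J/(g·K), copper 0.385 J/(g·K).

T_f ≈ 41.6 °C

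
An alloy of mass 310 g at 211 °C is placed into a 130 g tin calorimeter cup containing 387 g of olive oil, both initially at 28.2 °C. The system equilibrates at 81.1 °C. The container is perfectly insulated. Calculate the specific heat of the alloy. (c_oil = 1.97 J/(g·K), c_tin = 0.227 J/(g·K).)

c ≈ 1.04 J/(g·K)

Energy conservation, ΣQ = 0:
310·c·(81.1 − 211) + 387·1.97·(81.1 − 28.2) + 130·0.227·(81.1 − 28.2) = 0
-40269 c = -41892
c = -41892/-40269 ≈ 1.04 J/(g·K)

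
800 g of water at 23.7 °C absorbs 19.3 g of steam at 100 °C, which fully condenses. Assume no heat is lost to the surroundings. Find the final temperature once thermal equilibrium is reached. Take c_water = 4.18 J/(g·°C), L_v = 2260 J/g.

Energy conservation, ΣQ = 0:
latent heat released on condensation: 19.3×2260 = 43618
  condensed water 100 °C→T: 80.67(T − 100)
  water warms: 800×4.18×(T − 23.7) = 3344(T − 23.7)
3424.7 T = 43618 + 8067.4 + 79253 = 130938
T ≈ 38.23 °C, under the boiling point, so the assumption holds.

T_f ≈ 38.2 °C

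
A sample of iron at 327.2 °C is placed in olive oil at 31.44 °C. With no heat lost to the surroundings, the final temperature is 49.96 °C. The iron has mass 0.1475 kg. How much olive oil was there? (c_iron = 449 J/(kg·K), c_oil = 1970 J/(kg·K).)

m ≈ 0.503 kg

Setting the total heat transfer to zero:
0.1475×449×(49.96 − 327.2) + m×1970×(49.96 − 31.44) = 0
36484 m = 18361
m = 18361/36484 ≈ 0.5033 kg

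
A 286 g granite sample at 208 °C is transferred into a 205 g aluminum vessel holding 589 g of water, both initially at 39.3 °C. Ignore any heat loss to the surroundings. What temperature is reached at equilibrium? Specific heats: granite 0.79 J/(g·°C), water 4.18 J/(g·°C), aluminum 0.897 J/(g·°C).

Setting the total heat transfer to zero:
286*0.79*(T − 208) + 589*4.18*(T − 39.3) + 205*0.897*(T − 39.3) = 0
225.94(T − 208) + 2462(T − 39.3) + 183.88(T − 39.3) = 0
(225.94 + 2462 + 183.88) T = 225.94*208 + 2462*39.3 + 183.88*39.3
T = 150980/2871.8 ≈ 52.57 °C

T_f ≈ 52.6 °C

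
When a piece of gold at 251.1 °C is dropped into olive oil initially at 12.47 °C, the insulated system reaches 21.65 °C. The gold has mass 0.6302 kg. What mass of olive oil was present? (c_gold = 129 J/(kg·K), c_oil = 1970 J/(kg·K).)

m ≈ 1.03 kg

Energy conservation, ΣQ = 0:
0.6302×129×(21.65 − 251.1) + m×1970×(21.65 − 12.47) = 0
18085 m = 18653
m = 18653/18085 ≈ 1.031 kg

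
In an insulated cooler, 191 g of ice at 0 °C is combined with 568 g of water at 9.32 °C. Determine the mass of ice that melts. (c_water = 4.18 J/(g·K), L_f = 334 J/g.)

Cooling the water to 0 °C releases 568·4.18·9.32 = 22128 J.
To melt every bit of ice: 191·334 = 63794 J.
That's not enough to melt it all — equilibrium is at 0 °C with ice remaining.
Mass melted = 22128/334 ≈ 66.25 g.

m_melted ≈ 66.3 g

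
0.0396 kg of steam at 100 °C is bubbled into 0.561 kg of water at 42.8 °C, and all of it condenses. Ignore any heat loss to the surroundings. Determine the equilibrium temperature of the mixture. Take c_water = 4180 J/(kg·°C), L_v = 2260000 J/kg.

Energy conservation, ΣQ = 0:
condense steam: −0.0396×2260000 = −89496
  condensate cools 100→T: 0.0396×4180×(T − 100) = 165.53(T − 100)
  water warms: 0.561×4180×(T − 42.8) = 2345(T − 42.8)
2510.5 T = 89496 + 16553 + 100365 = 206414
T ≈ 82.22 °C, under the boiling point, so the assumption holds.

T_f ≈ 82.2 °C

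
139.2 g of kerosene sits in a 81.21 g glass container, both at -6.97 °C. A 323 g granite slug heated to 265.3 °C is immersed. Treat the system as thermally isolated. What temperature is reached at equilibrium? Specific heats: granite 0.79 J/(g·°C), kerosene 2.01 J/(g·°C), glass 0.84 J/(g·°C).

T_f ≈ 108.2 °C

Conservation of energy gives ΣQ = 0:
323·0.79·(T − 265.3) + 139.2·2.01·(T − (-6.97)) + 81.21·0.84·(T − (-6.97)) = 0
255.17(T − 265.3) + 279.79(T − (-6.97)) + 68.22(T − (-6.97)) = 0
(255.17 + 279.79 + 68.22) T = 255.17·265.3 + 279.79·(-6.97) + 68.22·(-6.97)
T = 65271 / 603.18 = 108 °C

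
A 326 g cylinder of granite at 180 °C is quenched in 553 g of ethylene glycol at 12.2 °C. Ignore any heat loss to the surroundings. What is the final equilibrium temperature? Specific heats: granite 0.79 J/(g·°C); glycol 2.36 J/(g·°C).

|Q_granite| = |Q_glycol|:
326·0.79·(180 − T) = 553·2.36·(T − 12.2)
257.54(180 − T) = 1305.1(T − 12.2)
1562.6 T = 62279  ⇒  T ≈ 39.86 °C

T_f ≈ 39.9 °C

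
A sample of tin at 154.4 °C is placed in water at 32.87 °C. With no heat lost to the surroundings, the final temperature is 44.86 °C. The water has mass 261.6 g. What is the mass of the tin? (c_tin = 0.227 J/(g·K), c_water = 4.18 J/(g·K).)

m ≈ 527 g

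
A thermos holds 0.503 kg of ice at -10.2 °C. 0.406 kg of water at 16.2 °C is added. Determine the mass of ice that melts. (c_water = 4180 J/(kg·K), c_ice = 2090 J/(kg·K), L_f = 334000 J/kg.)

Water can give up m c ΔT = 0.406×4180×16.2 = 27493 J before reaching 0 °C.
Of that, 0.503×2090×10.2 = 10723 J goes to bring the ice to 0 °C, leaving 16770 J.
Fully melting the ice requires m_ice L_f = 0.503×334000 = 168002 J.
16770 J < 168002 J, so only part of the ice melts and the system sits at 0 °C.
m_melted×334000 = 16770  ⇒  m_melted ≈ 0.05021 kg.

m_melted ≈ 0.0502 kg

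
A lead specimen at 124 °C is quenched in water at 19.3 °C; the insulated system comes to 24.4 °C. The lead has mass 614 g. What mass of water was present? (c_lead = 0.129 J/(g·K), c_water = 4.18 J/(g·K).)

m ≈ 370 g

Taking heat into each body as positive, Σ m c ΔT = 0:
614·0.129·(24.4 − 124) + m·4.18·(24.4 − 19.3) = 0
21.32 m = 7888.9
m = 7888.9/21.32 ≈ 370.1 g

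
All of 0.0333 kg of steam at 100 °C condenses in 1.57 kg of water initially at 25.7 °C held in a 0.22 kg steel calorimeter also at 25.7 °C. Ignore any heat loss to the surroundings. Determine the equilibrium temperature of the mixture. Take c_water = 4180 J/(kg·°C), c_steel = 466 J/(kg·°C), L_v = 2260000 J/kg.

Energy balance with sensible and latent terms:
condense steam: −0.0333·2260000 = −75258
  condensate cools 100→T: 0.0333·4180·(T − 100) = 139.19(T − 100)
  water warms: 1.57·4180·(T − 25.7) = 6562.6(T − 25.7)
  cup: 102.52(T − 25.7)
6804.3 T = 75258 + 13919 + 171294 = 260471
T ≈ 38.28 °C, under the boiling point, so the assumption holds.

T_f ≈ 38.3 °C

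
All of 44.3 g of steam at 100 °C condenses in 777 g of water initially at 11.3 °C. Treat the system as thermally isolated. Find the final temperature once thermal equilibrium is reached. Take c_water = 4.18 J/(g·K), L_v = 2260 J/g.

T_f ≈ 45.2 °C

Net heat exchanged in the isolated system is zero:
steam→water at 100 °C releases m L_v = 44.3×2260 = 100118
  condensate cools 100→T: 44.3×4.18×(T − 100) = 185.17(T − 100)
  water warms: 777×4.18×(T − 11.3) = 3247.9(T − 11.3)
3433 T = 100118 + 18517 + 36701 = 155336
T ≈ 45.25 °C — below 100 °C, confirming all the steam condensed.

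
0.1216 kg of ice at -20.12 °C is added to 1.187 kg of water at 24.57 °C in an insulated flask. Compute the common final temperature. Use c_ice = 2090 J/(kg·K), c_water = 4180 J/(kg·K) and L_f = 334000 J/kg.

Let T be the final temperature. ΣQ_i = 0:
warm ice to 0 °C: 0.1216×2090×(0 − (-20.12)) = 5113.4; fusion: m_ice L_f = 0.1216×334000 = 40614; meltwater 0→T: 0.1216×4180×T = 508.29 T; water: 4961.7(T − 24.57)
5469.9 T = 121908 − 45728 = 76180
T ≈ 13.93 °C (positive, so assuming full melt was valid).

T_f ≈ 13.9 °C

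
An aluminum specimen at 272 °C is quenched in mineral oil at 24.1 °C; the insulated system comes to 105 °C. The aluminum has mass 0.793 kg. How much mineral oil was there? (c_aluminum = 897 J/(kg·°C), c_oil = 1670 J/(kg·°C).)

m ≈ 0.879 kg

Energy conservation, ΣQ = 0:
0.793×897×(105 − 272) + m×1670×(105 − 24.1) = 0
135103 m = 118791
m = 118791/135103 ≈ 0.8793 kg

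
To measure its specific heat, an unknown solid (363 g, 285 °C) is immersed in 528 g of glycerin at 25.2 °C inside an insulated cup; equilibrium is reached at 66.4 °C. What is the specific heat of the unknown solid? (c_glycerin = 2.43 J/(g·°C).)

c ≈ 0.666 J/(g·°C)

Conservation of energy gives ΣQ = 0:
363·c·(66.4 − 285) + 528·2.43·(66.4 − 25.2) = 0
-79352 c = -52861
c = -52861/-79352 ≈ 0.6662 J/(g·°C)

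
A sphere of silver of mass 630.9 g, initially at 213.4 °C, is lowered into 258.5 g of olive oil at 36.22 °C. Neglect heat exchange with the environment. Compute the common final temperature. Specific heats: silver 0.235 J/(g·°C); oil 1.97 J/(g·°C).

T_f ≈ 76.2 °C

Setting the total heat transfer to zero:
630.9*0.235*(T − 213.4) + 258.5*1.97*(T − 36.22) = 0
148.26(T − 213.4) + 509.25(T − 36.22) = 0
(148.26 + 509.25) T = 148.26*213.4 + 509.25*36.22
T = 50084/657.51 ≈ 76.17 °C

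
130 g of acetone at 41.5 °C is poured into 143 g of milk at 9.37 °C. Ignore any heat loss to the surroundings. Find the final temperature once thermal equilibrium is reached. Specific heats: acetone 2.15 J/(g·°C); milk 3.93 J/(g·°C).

T_f is the heat-capacity-weighted average of the initial temperatures:
T_f = (279.5×41.5 + 561.99×9.37) / (279.5 + 561.99)
    = 16865 / 841.49 ≈ 20.04 °C

T_f ≈ 20.0 °C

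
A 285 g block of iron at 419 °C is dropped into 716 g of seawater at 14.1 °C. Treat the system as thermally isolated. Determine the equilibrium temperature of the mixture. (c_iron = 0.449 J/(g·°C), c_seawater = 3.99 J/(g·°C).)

Conservation of energy gives ΣQ = 0:
285·0.449·(T − 419) + 716·3.99·(T − 14.1) = 0
2984.8 T = 93899
T = 93899 / 2984.8 = 31.5 °C

T_f ≈ 31.5 °C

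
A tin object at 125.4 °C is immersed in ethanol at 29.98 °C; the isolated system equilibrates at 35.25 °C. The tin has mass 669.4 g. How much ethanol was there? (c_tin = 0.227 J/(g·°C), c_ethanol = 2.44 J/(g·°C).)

m ≈ 1070 g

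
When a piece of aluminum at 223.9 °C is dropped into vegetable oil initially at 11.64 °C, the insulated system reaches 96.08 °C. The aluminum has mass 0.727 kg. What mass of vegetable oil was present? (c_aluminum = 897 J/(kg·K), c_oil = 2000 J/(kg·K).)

Heat lost by the aluminum = heat gained by the oil:
0.727×897×(223.9 − 96.08) = m×2000×(96.08 − 11.64)
168880 m = 83354  ⇒  m ≈ 0.4936 kg

m ≈ 0.494 kg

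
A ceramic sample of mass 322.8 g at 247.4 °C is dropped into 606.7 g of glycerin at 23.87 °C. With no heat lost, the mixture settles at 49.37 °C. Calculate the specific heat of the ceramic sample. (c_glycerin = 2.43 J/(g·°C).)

Heat lost by the ceramic sample = heat gained by the glycerin:
322.8×c×(247.4 − 49.37) = 606.7×2.43×(49.37 − 23.87)
63924 c = 37594  ⇒  c ≈ 0.5881 J/(g·°C)

c ≈ 0.588 J/(g·°C)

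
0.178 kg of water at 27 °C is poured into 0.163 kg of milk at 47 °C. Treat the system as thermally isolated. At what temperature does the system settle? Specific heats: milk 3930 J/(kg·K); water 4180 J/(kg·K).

T_f ≈ 36.3 °C

Net heat exchanged in the isolated system is zero:
0.163·3930·(T − 47) + 0.178·4180·(T − 27) = 0
640.59(T − 47) + 744.04(T − 27) = 0
1384.6 T = 50197
T = 50197/1384.6 ≈ 36.25 °C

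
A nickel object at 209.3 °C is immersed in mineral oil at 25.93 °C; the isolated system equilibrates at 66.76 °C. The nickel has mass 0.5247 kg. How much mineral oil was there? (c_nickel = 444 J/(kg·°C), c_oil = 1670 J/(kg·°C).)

Let T be the final temperature. ΣQ_i = 0:
0.5247·444·(66.76 − 209.3) + m·1670·(66.76 − 25.93) = 0
68186 m = 33207
m = 33207/68186 ≈ 0.487 kg

m ≈ 0.487 kg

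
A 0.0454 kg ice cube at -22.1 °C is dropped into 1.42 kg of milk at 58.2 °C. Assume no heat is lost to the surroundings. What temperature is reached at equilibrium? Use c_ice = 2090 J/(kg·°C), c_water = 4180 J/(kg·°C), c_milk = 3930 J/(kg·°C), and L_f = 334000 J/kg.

T_f ≈ 53.3 °C

Sum of m c ΔT and latent-heat terms is zero:
warm ice to 0 °C: 0.0454·2090·(0 − (-22.1)) = 2097; melt ice: 0.0454·334000 = 15164; warm the meltwater: 189.77 T; milk cools: 1.42·3930·(T − 58.2) = 5580.6(T − 58.2)
5770.4 T = 324791 − 17261 = 307530
T ≈ 53.29 °C — above 0 °C, consistent with complete melting.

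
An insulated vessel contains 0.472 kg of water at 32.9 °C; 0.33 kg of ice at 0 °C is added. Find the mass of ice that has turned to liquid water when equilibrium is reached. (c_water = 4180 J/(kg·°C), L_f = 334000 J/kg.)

Heat available from the water dropping to 0 °C: 0.472·4180·32.9 = 64910 J.
To melt every bit of ice: 0.33·334000 = 110220 J.
That's not enough to melt it all — equilibrium is at 0 °C with ice remaining.
Mass melted = 64910/334000 ≈ 0.1943 kg.

m_melted ≈ 0.194 kg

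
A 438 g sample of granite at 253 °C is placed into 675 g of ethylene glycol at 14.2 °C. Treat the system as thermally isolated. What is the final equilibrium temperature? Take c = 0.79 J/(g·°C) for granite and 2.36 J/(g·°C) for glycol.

T_f ≈ 56.8 °C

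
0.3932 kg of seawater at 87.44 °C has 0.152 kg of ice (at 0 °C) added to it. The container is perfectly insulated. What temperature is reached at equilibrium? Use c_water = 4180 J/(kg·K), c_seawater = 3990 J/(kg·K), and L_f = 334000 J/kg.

Setting the total heat transfer to zero:
melt ice: 0.152×334000 = 50768; meltwater 0→T: 0.152×4180×T = 635.36 T; seawater: 1568.9(T − 87.44)
2204.2 T = 137182 − 50768 = 86414
T ≈ 39.20 °C. Since T > 0 °C, the all-ice-melts assumption holds.

T_f ≈ 39.2 °C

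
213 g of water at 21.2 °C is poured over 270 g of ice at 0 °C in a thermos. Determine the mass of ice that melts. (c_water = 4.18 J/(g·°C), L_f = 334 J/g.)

m_melted ≈ 56.5 g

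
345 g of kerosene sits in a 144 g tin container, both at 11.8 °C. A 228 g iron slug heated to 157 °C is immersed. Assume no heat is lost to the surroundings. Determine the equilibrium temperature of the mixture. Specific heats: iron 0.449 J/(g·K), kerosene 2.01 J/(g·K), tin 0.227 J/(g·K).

T_f ≈ 29.7 °C

Let T be the final temperature. ΣQ_i = 0:
228·0.449·(T − 157) + 345·2.01·(T − 11.8) + 144·0.227·(T − 11.8) = 0
102.37(T − 157) + 693.45(T − 11.8) + 32.69(T − 11.8) = 0
828.51 T = 24641
T ≈ 29.74 °C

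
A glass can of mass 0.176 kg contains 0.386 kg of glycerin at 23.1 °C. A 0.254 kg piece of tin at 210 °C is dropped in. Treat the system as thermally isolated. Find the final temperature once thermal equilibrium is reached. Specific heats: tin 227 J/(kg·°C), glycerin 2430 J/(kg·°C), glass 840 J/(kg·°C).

T_f ≈ 32.5 °C

Conservation of energy gives ΣQ = 0:
0.254*227*(T − 210) + 0.386*2430*(T − 23.1) + 0.176*840*(T − 23.1) = 0
(57.66 + 937.98 + 147.84) T = 57.66*210 + 937.98*23.1 + 147.84*23.1
T = 37191/1143.5 ≈ 32.52 °C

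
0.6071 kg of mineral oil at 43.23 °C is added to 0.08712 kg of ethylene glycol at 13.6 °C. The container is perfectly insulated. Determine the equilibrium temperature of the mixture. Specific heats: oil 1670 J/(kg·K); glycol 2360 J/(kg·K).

Heat gained plus heat lost sum to zero:
0.6071·1670·(T − 43.23) + 0.08712·2360·(T − 13.6) = 0
(1013.9 + 205.6) T = 1013.9·43.23 + 205.6·13.6
T ≈ 38.23 °C

T_f ≈ 38.2 °C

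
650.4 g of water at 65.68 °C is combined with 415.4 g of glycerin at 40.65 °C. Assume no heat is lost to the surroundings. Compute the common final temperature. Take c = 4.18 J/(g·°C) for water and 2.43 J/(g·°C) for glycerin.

T_f ≈ 58.9 °C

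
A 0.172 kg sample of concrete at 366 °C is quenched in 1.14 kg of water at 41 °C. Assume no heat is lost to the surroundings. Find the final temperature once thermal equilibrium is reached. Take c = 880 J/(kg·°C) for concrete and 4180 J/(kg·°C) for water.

T_f ≈ 51.0 °C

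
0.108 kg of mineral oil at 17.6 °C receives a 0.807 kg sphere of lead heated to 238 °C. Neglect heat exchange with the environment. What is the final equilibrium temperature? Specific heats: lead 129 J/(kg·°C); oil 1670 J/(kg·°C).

T_f ≈ 98.3 °C

Energy conservation, ΣQ = 0:
0.807·129·(T − 238) + 0.108·1670·(T − 17.6) = 0
104.1(T − 238) + 180.36(T − 17.6) = 0
(104.1 + 180.36) T = 104.1·238 + 180.36·17.6
T = 27951/284.46 ≈ 98.26 °C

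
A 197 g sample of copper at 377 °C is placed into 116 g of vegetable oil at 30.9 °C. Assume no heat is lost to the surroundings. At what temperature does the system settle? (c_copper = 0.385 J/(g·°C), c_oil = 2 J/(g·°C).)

With ΣQ=0 the equilibrium temperature is the m·c-weighted mean:
T_f = (75.84×377 + 232×30.9) / (75.84 + 232)
    = 35762 / 307.85 ≈ 116.17 °C

T_f ≈ 116.2 °C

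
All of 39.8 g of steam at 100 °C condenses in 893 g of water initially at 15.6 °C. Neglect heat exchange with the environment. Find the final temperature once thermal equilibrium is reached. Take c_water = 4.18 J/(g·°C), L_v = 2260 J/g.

T_f ≈ 42.3 °C

Taking heat into each body as positive, Σ m c ΔT = 0:
latent heat released on condensation: 39.8×2260 = 89948
  condensed water 100 °C→T: 166.36(T − 100)
  water warms: 893×4.18×(T − 15.6) = 3732.7(T − 15.6)
3899.1 T = 89948 + 16636 + 58231 = 164815
T ≈ 42.27 °C, under the boiling point, so the assumption holds.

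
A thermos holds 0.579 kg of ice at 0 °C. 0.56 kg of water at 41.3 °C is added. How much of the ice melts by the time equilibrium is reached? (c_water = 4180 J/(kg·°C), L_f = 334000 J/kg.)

m_melted ≈ 0.289 kg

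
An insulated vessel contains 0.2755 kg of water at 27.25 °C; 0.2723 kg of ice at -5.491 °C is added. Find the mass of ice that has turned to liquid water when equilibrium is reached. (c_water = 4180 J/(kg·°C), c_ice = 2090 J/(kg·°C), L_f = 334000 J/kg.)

m_melted ≈ 0.0846 kg

Cooling the water to 0 °C releases 0.2755×4180×27.25 = 31381 J.
Of that, 0.2723×2090×5.491 = 3125 J goes to bring the ice to 0 °C, leaving 28256 J.
Fully melting the ice requires m_ice L_f = 0.2723×334000 = 90948 J.
That's not enough to melt it all — equilibrium is at 0 °C with ice remaining.
m_melted×334000 = 28256  ⇒  m_melted ≈ 0.0846 kg.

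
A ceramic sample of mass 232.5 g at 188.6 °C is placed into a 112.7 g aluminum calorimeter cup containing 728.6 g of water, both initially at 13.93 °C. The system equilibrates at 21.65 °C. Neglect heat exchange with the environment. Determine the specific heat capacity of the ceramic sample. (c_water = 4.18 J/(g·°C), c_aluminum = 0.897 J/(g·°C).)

Energy conservation, ΣQ = 0:
232.5×c×(21.65 − 188.6) + 728.6×4.18×(21.65 − 13.93) + 112.7×0.897×(21.65 − 13.93) = 0
-38816 c = -24292
c = -24292/-38816 ≈ 0.6258 J/(g·°C)

c ≈ 0.626 J/(g·°C)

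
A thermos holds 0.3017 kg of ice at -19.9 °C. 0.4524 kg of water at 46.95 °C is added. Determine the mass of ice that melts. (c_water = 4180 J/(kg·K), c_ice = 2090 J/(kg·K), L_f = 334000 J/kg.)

Cooling the water to 0 °C releases 0.4524·4180·46.95 = 88784 J.
Warming the ice to 0 °C takes 0.3017·2090·19.9 = 12548 J, leaving 76236 J for melting.
To melt every bit of ice: 0.3017·334000 = 100768 J.
Since 76236 < 100768 J, not all the ice melts; equilibrium is at 0 °C.
m_melted·334000 = 76236  ⇒  m_melted ≈ 0.2283 kg.

m_melted ≈ 0.228 kg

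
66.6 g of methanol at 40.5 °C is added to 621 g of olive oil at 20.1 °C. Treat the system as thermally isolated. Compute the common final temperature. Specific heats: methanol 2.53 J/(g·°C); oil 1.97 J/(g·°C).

T_f is the heat-capacity-weighted average of the initial temperatures:
T_f = (168.5*40.5 + 1223.4*20.1) / (168.5 + 1223.4)
    = 31414 / 1391.9 ≈ 22.57 °C

T_f ≈ 22.6 °C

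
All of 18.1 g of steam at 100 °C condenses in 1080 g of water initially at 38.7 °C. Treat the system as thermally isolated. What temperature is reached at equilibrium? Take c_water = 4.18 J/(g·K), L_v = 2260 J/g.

Let T be the final temperature. ΣQ_i = 0:
steam→water at 100 °C releases m L_v = 18.1×2260 = 40906
  condensate cools 100→T: 18.1×4.18×(T − 100) = 75.66(T − 100)
  original water: 4514.4(T − 38.7)
4590.1 T = 40906 + 7565.8 + 174707 = 223179
T ≈ 48.62 °C — below 100 °C, confirming all the steam condensed.

T_f ≈ 48.6 °C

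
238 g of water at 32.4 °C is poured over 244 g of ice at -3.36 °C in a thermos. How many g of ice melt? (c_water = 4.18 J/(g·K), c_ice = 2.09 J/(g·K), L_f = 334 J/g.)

Cooling the water to 0 °C releases 238×4.18×32.4 = 32233 J.
Warming the ice to 0 °C takes 244×2.09×3.36 = 1713.5 J, leaving 30519 J for melting.
To melt every bit of ice: 244×334 = 81496 J.
Since 30519 < 81496 J, not all the ice melts; equilibrium is at 0 °C.
m_melt = 30519 / L_f = 91.38 g.

m_melted ≈ 91.4 g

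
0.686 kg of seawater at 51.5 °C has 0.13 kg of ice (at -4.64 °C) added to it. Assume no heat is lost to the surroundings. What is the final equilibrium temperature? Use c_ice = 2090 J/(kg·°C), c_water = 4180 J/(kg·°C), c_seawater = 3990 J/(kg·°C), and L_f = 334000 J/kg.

T_f ≈ 29.3 °C

Setting the total heat transfer to zero:
warm ice to 0 °C: 0.13×2090×(0 − (-4.64)) = 1260.7
  melt ice: 0.13×334000 = 43420
  warm the meltwater: 543.4 T
  seawater cools: 0.686×3990×(T − 51.5) = 2737.1(T − 51.5)
3280.5 T = 140963 − 44681 = 96282
T ≈ 29.35 °C — above 0 °C, consistent with complete melting.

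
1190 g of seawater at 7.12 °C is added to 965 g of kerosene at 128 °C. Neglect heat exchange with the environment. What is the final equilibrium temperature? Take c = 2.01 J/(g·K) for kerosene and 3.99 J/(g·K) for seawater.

Energy conservation, ΣQ = 0:
965·2.01·(T − 128) + 1190·3.99·(T − 7.12) = 0
1939.6(T − 128) + 4748.1(T − 7.12) = 0
6687.8 T = 282082
T ≈ 42.18 °C

T_f ≈ 42.2 °C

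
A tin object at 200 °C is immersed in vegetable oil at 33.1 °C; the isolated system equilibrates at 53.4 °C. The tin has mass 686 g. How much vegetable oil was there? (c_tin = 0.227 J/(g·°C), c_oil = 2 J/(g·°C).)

m ≈ 562 g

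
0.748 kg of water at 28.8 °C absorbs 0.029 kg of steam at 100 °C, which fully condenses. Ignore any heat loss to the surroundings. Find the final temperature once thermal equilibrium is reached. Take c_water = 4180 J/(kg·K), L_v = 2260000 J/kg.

Let T be the final temperature. ΣQ_i = 0:
latent heat released on condensation: 0.029×2260000 = 65540
  condensed water 100 °C→T: 121.22(T − 100)
  original water: 3126.6(T − 28.8)
3247.9 T = 65540 + 12122 + 90047 = 167709
T ≈ 51.64 °C, under the boiling point, so the assumption holds.

T_f ≈ 51.6 °C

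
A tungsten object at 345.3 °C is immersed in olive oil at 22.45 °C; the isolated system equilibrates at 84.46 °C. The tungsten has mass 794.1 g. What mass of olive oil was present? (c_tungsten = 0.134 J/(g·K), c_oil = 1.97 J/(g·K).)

m ≈ 227 g

Heat gained plus heat lost sum to zero:
794.1·0.134·(84.46 − 345.3) + m·1.97·(84.46 − 22.45) = 0
122.16 m = 27756
m = 27756/122.16 ≈ 227.2 g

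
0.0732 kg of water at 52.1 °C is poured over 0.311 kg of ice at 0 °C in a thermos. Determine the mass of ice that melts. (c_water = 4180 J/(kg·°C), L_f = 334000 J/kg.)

Water can give up m c ΔT = 0.0732·4180·52.1 = 15941 J before reaching 0 °C.
To melt every bit of ice: 0.311·334000 = 103874 J.
15941 J < 103874 J, so only part of the ice melts and the system sits at 0 °C.
m_melt = 15941 / L_f = 0.04773 kg.

m_melted ≈ 0.0477 kg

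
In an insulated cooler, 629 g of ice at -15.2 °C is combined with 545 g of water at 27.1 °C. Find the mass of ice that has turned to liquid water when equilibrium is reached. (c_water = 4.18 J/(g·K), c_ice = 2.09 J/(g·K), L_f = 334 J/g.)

m_melted ≈ 125 g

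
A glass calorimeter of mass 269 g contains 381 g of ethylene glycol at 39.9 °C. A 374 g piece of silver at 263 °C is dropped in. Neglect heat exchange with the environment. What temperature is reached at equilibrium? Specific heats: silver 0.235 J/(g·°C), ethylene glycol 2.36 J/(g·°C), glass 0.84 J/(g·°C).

T_f ≈ 56.1 °C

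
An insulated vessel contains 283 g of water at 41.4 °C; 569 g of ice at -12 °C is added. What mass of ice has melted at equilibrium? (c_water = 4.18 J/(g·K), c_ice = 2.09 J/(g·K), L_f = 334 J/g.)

Heat available from the water dropping to 0 °C: 283·4.18·41.4 = 48974 J.
Warming the ice to 0 °C takes 569·2.09·12 = 14271 J, leaving 34703 J for melting.
To melt every bit of ice: 569·334 = 190046 J.
34703 J < 190046 J, so only part of the ice melts and the system sits at 0 °C.
Mass melted = 34703/334 ≈ 103.9 g.

m_melted ≈ 104 g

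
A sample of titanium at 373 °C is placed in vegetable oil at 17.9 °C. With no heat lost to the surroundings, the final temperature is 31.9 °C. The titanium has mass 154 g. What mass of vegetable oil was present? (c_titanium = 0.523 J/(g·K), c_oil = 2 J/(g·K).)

|Q_titanium| = |Q_oil|:
154·0.523·(373 − 31.9) = m·2·(31.9 − 17.9)
28 m = 27473  ⇒  m ≈ 981.2 g

m ≈ 981 g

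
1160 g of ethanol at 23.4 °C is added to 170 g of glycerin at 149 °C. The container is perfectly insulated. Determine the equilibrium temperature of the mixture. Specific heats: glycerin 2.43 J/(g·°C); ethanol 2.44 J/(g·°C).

T_f ≈ 39.4 °C

With ΣQ=0 the equilibrium temperature is the m·c-weighted mean:
T_f = (413.1×149 + 2830.4×23.4) / (413.1 + 2830.4)
    = 127783 / 3243.5 ≈ 39.40 °C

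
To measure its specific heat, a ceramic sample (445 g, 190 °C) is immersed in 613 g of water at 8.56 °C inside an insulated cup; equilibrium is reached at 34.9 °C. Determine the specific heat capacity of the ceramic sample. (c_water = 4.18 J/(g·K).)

Heat gained plus heat lost sum to zero:
445×c×(34.9 − 190) + 613×4.18×(34.9 − 8.56) = 0
-69020 c = -67492
c = -67492/-69020 ≈ 0.9779 J/(g·K)

c ≈ 0.978 J/(g·K)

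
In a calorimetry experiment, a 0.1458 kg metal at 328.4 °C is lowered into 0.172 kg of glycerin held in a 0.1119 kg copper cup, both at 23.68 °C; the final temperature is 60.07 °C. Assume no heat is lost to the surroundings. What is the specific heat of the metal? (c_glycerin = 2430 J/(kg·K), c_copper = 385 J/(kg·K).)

c ≈ 429 J/(kg·K)

Setting the total heat transfer to zero:
0.1458×c×(60.07 − 328.4) + 0.172×2430×(60.07 − 23.68) + 0.1119×385×(60.07 − 23.68) = 0
-39.12 c = -16777
c = -16777/-39.12 ≈ 428.8 J/(kg·K)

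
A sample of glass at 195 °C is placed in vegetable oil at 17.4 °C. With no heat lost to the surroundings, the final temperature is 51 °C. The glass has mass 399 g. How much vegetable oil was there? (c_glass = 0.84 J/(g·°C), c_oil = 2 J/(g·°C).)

Taking heat into each body as positive, Σ m c ΔT = 0:
399·0.84·(51 − 195) + m·2·(51 − 17.4) = 0
67.2 m = 48263
m = 48263/67.2 ≈ 718.2 g

m ≈ 718 g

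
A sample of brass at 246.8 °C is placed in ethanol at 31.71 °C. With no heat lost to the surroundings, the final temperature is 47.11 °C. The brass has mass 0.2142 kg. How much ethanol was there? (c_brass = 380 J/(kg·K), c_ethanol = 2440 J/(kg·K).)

Energy conservation, ΣQ = 0:
0.2142×380×(47.11 − 246.8) + m×2440×(47.11 − 31.71) = 0
37576 m = 16254
m = 16254/37576 ≈ 0.4326 kg

m ≈ 0.433 kg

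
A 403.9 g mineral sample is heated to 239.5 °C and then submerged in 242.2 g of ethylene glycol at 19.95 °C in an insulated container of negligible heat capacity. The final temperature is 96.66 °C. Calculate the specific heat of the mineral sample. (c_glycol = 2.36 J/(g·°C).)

c ≈ 0.76 J/(g·°C)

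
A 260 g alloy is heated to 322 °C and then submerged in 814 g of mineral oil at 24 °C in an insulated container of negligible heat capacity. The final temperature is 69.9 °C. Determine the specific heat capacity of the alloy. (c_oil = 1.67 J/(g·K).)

m_s c (T_s − T_f) = m_oil c_oil (T_f − T_0):
260×c×(322 − 69.9) = 814×1.67×(69.9 − 24)
65546 c = 62396  ⇒  c ≈ 0.9519 J/(g·K)

c ≈ 0.952 J/(g·K)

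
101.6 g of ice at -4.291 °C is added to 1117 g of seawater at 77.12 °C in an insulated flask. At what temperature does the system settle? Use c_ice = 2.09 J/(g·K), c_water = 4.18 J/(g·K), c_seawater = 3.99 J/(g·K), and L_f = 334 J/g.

T_f ≈ 63.3 °C

Heat gained plus heat lost sum to zero:
ice -4.291→0 °C: 101.6×2.09×4.291 = 911.17
  fusion: m_ice L_f = 101.6×334 = 33934
  warm the meltwater: 424.69 T
  seawater: 4456.8(T − 77.12)
4881.5 T = 343711 − 34846 = 308865
T ≈ 63.27 °C — above 0 °C, consistent with complete melting.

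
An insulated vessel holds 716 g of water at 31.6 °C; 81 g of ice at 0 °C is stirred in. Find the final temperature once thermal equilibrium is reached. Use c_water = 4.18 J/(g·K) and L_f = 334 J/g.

T_f ≈ 20.3 °C

Energy conservation, ΣQ = 0:
melt ice: 81×334 = 27054
  meltwater 0→T: 81×4.18×T = 338.58 T
  water: 2992.9(T − 31.6)
3331.5 T = 94575 − 27054 = 67521
T ≈ 20.27 °C. Since T > 0 °C, the all-ice-melts assumption holds.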